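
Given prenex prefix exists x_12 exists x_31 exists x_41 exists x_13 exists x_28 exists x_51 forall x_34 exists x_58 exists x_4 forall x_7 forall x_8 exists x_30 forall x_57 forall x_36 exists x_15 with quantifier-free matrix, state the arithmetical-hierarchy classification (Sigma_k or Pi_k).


Leading quantifier is exists, so the class is Sigma.
Number of quantifier blocks = alternations + 1 = 6 + 1 = 7.
Classification: Sigma_7

Sigma_7


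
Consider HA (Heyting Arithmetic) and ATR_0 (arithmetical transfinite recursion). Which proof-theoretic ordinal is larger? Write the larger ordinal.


Proof-theoretic ordinal of HA (Heyting Arithmetic): epsilon_0
Proof-theoretic ordinal of ATR_0 (arithmetical transfinite recursion): Gamma_0
Comparing: epsilon_0 < Gamma_0.
The larger ordinal is Gamma_0 (from ATR_0 (arithmetical transfinite recursion)).

Gamma_0


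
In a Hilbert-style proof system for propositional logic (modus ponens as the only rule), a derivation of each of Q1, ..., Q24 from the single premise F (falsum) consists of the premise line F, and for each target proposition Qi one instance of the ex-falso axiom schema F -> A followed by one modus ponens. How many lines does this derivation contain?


Ex falso, line by line:
- 1 premise line (F)
- 24 targets, each needing 1 axiom instance (F -> Qi) + 1 MP = 2 lines: 2 * 24 = 48
Total = 1 + 48 = 49 lines.

49


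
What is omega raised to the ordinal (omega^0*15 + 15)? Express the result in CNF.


omega^(omega^0*15 + 15):
omega^0 = 1, so the exponent is 15 + 15 = 30 (finite ordinal addition).
Result = omega^30, already a single CNF term.

omega^30


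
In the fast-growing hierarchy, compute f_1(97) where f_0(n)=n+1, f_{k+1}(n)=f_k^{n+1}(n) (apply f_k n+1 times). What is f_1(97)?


f_1(97) = f_0^98(97)
f_0 adds 1 each time, applied 98 times.
f_1(97) = 97 + 98 = 195

195


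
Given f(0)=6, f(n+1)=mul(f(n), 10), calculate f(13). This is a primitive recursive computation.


f(0) = 6
f(1) = mul(f(0), 10) = mul(6, 10) = 60
f(2) = mul(f(1), 10) = mul(60, 10) = 600
f(3) = mul(f(2), 10) = mul(600, 10) = 6000
f(4) = mul(f(3), 10) = mul(6000, 10) = 60000
f(5) = mul(f(4), 10) = mul(60000, 10) = 600000
f(6) = mul(f(5), 10) = mul(600000, 10) = 6000000
f(7) = mul(f(6), 10) = mul(6000000, 10) = 60000000
f(8) = mul(f(7), 10) = mul(60000000, 10) = 600000000
f(9) = mul(f(8), 10) = mul(600000000, 10) = 6000000000
f(10) = mul(f(9), 10) = mul(6000000000, 10) = 60000000000
f(11) = mul(f(10), 10) = mul(60000000000, 10) = 600000000000
f(12) = mul(f(11), 10) = mul(600000000000, 10) = 6000000000000
f(13) = mul(f(12), 10) = mul(6000000000000, 10) = 60000000000000


60000000000000


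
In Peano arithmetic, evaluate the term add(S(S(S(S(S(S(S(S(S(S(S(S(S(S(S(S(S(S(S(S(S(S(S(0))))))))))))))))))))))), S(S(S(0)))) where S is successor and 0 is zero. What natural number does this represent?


add(S^23(0), S^3(0)):
S^23(0) = 23
S^3(0) = 3
23 + 3 = 26

26


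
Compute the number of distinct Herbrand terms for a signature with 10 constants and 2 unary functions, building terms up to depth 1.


Herbrand terms by depth:
Depth 0: 10 constants
Depth 1: 20 new terms (running total: 30)
Total distinct ground terms = 30

30


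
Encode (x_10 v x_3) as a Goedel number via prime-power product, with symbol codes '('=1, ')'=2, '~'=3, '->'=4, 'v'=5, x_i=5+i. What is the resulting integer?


Formula: (x_10 v x_3)
Symbol codes: [1, 15, 5, 8, 2]
Primes: [2, 3, 5, 7, 11]
p_1^1 = 2^1 = 2
p_2^15 = 3^15 = 14348907
p_3^5 = 5^5 = 3125
p_4^8 = 7^8 = 5764801
p_5^2 = 11^2 = 121
Product = 62555936275770918750

62555936275770918750


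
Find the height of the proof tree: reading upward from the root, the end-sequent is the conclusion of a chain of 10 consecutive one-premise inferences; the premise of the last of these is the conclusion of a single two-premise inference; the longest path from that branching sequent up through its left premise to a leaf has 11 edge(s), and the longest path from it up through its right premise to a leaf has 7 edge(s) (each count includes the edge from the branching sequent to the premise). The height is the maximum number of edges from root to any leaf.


Longest path through the left premise: 11 edges (measured from the branching sequent)
Longest path through the right premise: 7 edges
Height of the subtree rooted at the branching sequent: max(11, 7) = 11
The branching sequent sits 10 edges above the root (the chain of one-premise inferences), so height = 11 + 10 = 21

21


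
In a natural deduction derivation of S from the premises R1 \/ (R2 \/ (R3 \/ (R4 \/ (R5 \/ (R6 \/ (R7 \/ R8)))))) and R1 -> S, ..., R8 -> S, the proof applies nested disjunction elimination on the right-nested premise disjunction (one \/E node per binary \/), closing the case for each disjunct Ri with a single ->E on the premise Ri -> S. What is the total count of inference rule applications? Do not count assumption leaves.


The premise R1 \/ (R2 \/ (R3 \/ (R4 \/ (R5 \/ (R6 \/ (R7 \/ R8)))))) contains 8 disjuncts, hence 7 binary \/ connectives.
- Each binary \/ is eliminated once: 7 \/E nodes.
- Each of the 8 cases Ri derives S by one ->E with Ri -> S: 8 ->E nodes.
Total = 7 + 8 = 15

15


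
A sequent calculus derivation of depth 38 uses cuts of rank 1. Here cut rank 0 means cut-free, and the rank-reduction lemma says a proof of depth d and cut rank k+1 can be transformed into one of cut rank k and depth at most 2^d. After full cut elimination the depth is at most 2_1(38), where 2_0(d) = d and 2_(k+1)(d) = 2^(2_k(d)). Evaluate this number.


Each rank reduction sends depth d to at most 2^d; cut rank r needs r reductions.
2_0(38) = 38
2_1(38) = 2^38 = 274877906944
Cut-free depth bound = 274877906944

274877906944


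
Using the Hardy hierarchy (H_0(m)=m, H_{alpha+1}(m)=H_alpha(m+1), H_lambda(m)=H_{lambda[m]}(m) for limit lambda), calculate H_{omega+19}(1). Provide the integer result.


H_{omega+19}(1):
Unwind the 19 successor steps: H_{omega+19}(1) = H_omega(1+19) = H_omega(20).
H_omega(m) = H_m(m) = m + m = 2m.
Result = 2 * 20 = 40

40


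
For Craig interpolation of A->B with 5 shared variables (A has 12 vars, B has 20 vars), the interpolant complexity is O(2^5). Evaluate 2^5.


Shared atoms = 5
Craig interpolant size bound = 2^5
= 32

32


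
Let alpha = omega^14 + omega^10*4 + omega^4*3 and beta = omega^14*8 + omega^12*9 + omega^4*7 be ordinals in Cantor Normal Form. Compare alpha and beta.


Compare term by term from highest exponent:
alpha = omega^14 + omega^10*4 + omega^4*3
beta = omega^14*8 + omega^12*9 + omega^4*7
Term 1: alpha has omega^14*1, beta has omega^14*8
Term 2: alpha has omega^10*4, beta has omega^12*9
Term 3: alpha has omega^4*3, beta has omega^4*7
Result: alpha < beta

alpha < beta


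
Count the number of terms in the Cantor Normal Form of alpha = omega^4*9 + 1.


CNF: omega^4*9 + 1
Count the summands separated by '+':
  term 1: omega^4*9
  term 2: 1
Total terms = 2

2


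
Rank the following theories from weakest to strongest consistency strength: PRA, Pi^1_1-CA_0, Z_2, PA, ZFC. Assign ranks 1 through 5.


Ordering by consistency strength:
1. PRA
2. PA
3. Pi^1_1-CA_0
4. Z_2
5. ZFC


PRA=1, Pi^1_1-CA_0=3, Z_2=4, PA=2, ZFC=5


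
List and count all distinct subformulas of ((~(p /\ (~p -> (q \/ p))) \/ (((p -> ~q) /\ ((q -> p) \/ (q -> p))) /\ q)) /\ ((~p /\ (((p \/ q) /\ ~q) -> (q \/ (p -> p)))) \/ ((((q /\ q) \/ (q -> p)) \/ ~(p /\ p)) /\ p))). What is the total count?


Formula: ((~(p /\ (~p -> (q \/ p))) \/ (((p -> ~q) /\ ((q -> p) \/ (q -> p))) /\ q)) /\ ((~p /\ (((p \/ q) /\ ~q) -> (q \/ (p -> p)))) \/ ((((q /\ q) \/ (q -> p)) \/ ~(p /\ p)) /\ p)))
Subformulas found:
  1. p
  2. q
  3. ~p
  4. ~q
  5. (q \/ p)
  6. (q /\ q)
  7. (q -> p)
  8. (p -> p)
  9. (p \/ q)
  10. (p /\ p)
  11. (p -> ~q)
  12. ~(p /\ p)
  13. (q \/ (p -> p))
  14. (~p -> (q \/ p))
  15. ((p \/ q) /\ ~q)
  16. ((q -> p) \/ (q -> p))
  17. ((q /\ q) \/ (q -> p))
  18. (p /\ (~p -> (q \/ p)))
  19. ~(p /\ (~p -> (q \/ p)))
  20. (((q /\ q) \/ (q -> p)) \/ ~(p /\ p))
  21. (((p \/ q) /\ ~q) -> (q \/ (p -> p)))
  22. ((p -> ~q) /\ ((q -> p) \/ (q -> p)))
  23. ((((q /\ q) \/ (q -> p)) \/ ~(p /\ p)) /\ p)
  24. (((p -> ~q) /\ ((q -> p) \/ (q -> p))) /\ q)
  25. (~p /\ (((p \/ q) /\ ~q) -> (q \/ (p -> p))))
  26. (~(p /\ (~p -> (q \/ p))) \/ (((p -> ~q) /\ ((q -> p) \/ (q -> p))) /\ q))
  27. ((~p /\ (((p \/ q) /\ ~q) -> (q \/ (p -> p)))) \/ ((((q /\ q) \/ (q -> p)) \/ ~(p /\ p)) /\ p))
  28. ((~(p /\ (~p -> (q \/ p))) \/ (((p -> ~q) /\ ((q -> p) \/ (q -> p))) /\ q)) /\ ((~p /\ (((p \/ q) /\ ~q) -> (q \/ (p -> p)))) \/ ((((q /\ q) \/ (q -> p)) \/ ~(p /\ p)) /\ p)))
Total distinct subformulas = 28

28


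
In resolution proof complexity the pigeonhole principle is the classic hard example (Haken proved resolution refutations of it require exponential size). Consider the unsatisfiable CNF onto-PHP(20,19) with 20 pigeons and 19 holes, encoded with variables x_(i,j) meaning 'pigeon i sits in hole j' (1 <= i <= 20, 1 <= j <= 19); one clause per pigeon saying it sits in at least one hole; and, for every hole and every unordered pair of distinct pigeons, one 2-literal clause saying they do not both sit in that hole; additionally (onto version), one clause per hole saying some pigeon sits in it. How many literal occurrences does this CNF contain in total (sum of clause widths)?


onto-PHP(20,19): 20 pigeons, 19 holes, 20*19 = 380 variables.
- pigeon clauses: one per pigeon -> 20 clauses of width 19 -> 380 literals
- hole clauses: 19 holes * C(20,2) = 19 * 190 -> 3610 clauses of width 2 -> 7220 literals
- onto clauses: one per hole -> 19 clauses of width 20 -> 380 literals
Total literal occurrences = 380 + 7220 + 380 = 7980

7980


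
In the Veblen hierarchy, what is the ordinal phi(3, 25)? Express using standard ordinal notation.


phi(3, 25):
phi(3, beta) = eta_beta (the beta-th eta number, fixed point of zeta).
phi(3, 25) = eta_25

eta_25


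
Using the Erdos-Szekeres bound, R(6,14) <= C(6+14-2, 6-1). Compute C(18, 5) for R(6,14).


R(6,14) <= C(6+14-2, 6-1) = C(18, 5)
C(18, 5) = 18! / (5! * 13!)
= 8568

8568


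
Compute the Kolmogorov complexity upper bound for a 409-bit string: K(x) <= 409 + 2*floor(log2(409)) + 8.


floor(log2(409)) = 8
2 * 8 = 16
K(x) <= 409 + 16 + 8 = 433

433


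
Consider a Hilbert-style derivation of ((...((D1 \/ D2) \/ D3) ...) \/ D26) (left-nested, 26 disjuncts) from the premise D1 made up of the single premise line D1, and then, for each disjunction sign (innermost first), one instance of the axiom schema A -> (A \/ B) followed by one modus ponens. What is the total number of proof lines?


Building the left-nested 26-ary disjunction from D1:
- 1 premise line (D1)
- 26 disjuncts means 25 disjunction signs; each needs 1 axiom instance + 1 MP = 2 lines: 2 * 25 = 50
Total = 1 + 50 = 51 lines.

51


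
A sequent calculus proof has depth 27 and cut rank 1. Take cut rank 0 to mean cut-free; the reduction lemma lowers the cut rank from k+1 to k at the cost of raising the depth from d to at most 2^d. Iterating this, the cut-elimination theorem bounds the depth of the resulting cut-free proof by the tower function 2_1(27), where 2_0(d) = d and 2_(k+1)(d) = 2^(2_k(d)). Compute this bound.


Each rank reduction sends depth d to at most 2^d; cut rank r needs r reductions.
2_0(27) = 27
2_1(27) = 2^27 = 134217728
Cut-free depth bound = 134217728

134217728


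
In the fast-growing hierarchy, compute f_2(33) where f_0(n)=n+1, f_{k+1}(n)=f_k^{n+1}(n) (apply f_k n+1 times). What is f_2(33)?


f_2(33) = f_1^34(33)
f_1(m) = 2m + 1.
Iterating: f_1^k(n) = 2^k*(n+1) - 1.
f_2(33) = 2^34*(33+1) - 1 = 17179869184*34 - 1 = 584115552255

584115552255


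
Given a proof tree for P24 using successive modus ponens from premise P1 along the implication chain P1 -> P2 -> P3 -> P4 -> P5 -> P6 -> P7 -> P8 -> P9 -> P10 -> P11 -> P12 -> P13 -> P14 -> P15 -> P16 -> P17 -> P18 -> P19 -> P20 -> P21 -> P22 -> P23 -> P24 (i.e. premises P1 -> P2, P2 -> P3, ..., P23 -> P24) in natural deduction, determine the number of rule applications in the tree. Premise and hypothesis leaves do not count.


We have a chain: P1 -> P2 -> P3 -> P4 -> P5 -> P6 -> P7 -> P8 -> P9 -> P10 -> P11 -> P12 -> P13 -> P14 -> P15 -> P16 -> P17 -> P18 -> P19 -> P20 -> P21 -> P22 -> P23 -> P24.
Each modus ponens application produces the next variable.
The chain has 24 propositions, so 24-1 = 23 modus ponens steps.
Total inference nodes = 23

23


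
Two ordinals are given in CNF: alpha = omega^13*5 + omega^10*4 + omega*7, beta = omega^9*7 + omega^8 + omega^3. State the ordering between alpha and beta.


Compare term by term from highest exponent:
alpha = omega^13*5 + omega^10*4 + omega*7
beta = omega^9*7 + omega^8 + omega^3
Term 1: alpha has omega^13*5, beta has omega^9*7
Term 2: alpha has omega^10*4, beta has omega^8*1
Term 3: alpha has omega^1*7, beta has omega^3*1
Result: alpha > beta

alpha > beta


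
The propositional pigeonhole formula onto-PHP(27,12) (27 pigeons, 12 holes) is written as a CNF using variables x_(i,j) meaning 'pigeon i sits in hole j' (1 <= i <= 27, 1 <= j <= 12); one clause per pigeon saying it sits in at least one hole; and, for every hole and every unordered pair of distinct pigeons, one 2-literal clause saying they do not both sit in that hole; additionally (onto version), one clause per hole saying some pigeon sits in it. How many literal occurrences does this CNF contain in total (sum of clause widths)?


onto-PHP(27,12): 27 pigeons, 12 holes, 27*12 = 324 variables.
- pigeon clauses: one per pigeon -> 27 clauses of width 12 -> 324 literals
- hole clauses: 12 holes * C(27,2) = 12 * 351 -> 4212 clauses of width 2 -> 8424 literals
- onto clauses: one per hole -> 12 clauses of width 27 -> 324 literals
Total literal occurrences = 324 + 8424 + 324 = 9072

9072


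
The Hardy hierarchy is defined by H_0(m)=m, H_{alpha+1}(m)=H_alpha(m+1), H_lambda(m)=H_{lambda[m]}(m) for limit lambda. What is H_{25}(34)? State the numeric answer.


H_25(34):
For finite ordinals k, H_k(n) = n + k (each successor step adds 1).
H_25(34) = 34 + 25 = 59

59


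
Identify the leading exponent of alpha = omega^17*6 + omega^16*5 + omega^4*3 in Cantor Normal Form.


CNF: omega^17*6 + omega^16*5 + omega^4*3
The leading term is omega^17*6, which has exponent 17.

17


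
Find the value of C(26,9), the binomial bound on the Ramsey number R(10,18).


R(10,18) <= C(10+18-2, 10-1) = C(26, 9)
C(26, 9) = 26! / (9! * 17!)
= 3124550

3124550


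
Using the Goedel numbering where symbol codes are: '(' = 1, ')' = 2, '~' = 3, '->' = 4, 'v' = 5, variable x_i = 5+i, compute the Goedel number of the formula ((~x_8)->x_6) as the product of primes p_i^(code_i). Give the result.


Formula: ((~x_8)->x_6)
Symbol codes: [1, 1, 3, 13, 2, 4, 11, 2]
Primes: [2, 3, 5, 7, 11, 13, 17, 19]
p_1^1 = 2^1 = 2
p_2^1 = 3^1 = 3
p_3^3 = 5^3 = 125
p_4^13 = 7^13 = 96889010407
p_5^2 = 11^2 = 121
p_6^4 = 13^4 = 28561
p_7^11 = 17^11 = 34271896307633
p_8^2 = 19^2 = 361
Product = 3106990319991970282887029533923653250

3106990319991970282887029533923653250


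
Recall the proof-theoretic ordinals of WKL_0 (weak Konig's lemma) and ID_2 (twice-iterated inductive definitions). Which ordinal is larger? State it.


Proof-theoretic ordinal of WKL_0 (weak Konig's lemma): omega^omega
Proof-theoretic ordinal of ID_2 (twice-iterated inductive definitions): psi_0(epsilon_{Omega_2+1})
Comparing: omega^omega < psi_0(epsilon_{Omega_2+1}).
The larger ordinal is psi_0(epsilon_{Omega_2+1}) (from ID_2 (twice-iterated inductive definitions)).

psi_0(epsilon_{Omega_2+1})


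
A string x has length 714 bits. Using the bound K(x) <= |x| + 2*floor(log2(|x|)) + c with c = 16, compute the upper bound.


floor(log2(714)) = 9
2 * 9 = 18
K(x) <= 714 + 18 + 16 = 748

748


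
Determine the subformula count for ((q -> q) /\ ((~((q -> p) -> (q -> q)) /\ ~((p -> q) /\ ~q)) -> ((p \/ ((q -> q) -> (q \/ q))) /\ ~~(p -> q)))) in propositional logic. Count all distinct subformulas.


Formula: ((q -> q) /\ ((~((q -> p) -> (q -> q)) /\ ~((p -> q) /\ ~q)) -> ((p \/ ((q -> q) -> (q \/ q))) /\ ~~(p -> q))))
Subformulas found:
  1. p
  2. q
  3. ~q
  4. (q -> p)
  5. (q -> q)
  6. (p -> q)
  7. (q \/ q)
  8. ~(p -> q)
  9. ~~(p -> q)
  10. ((p -> q) /\ ~q)
  11. ~((p -> q) /\ ~q)
  12. ((q -> q) -> (q \/ q))
  13. ((q -> p) -> (q -> q))
  14. ~((q -> p) -> (q -> q))
  15. (p \/ ((q -> q) -> (q \/ q)))
  16. ((p \/ ((q -> q) -> (q \/ q))) /\ ~~(p -> q))
  17. (~((q -> p) -> (q -> q)) /\ ~((p -> q) /\ ~q))
  18. ((~((q -> p) -> (q -> q)) /\ ~((p -> q) /\ ~q)) -> ((p \/ ((q -> q) -> (q \/ q))) /\ ~~(p -> q)))
  19. ((q -> q) /\ ((~((q -> p) -> (q -> q)) /\ ~((p -> q) /\ ~q)) -> ((p \/ ((q -> q) -> (q \/ q))) /\ ~~(p -> q))))
Total distinct subformulas = 19

19


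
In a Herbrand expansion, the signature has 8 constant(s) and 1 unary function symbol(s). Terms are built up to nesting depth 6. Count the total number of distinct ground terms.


Herbrand terms by depth:
Depth 0: 8 constants
Depth 1: 8 new terms (running total: 16)
Depth 2: 8 new terms (running total: 24)
Depth 3: 8 new terms (running total: 32)
Depth 4: 8 new terms (running total: 40)
Depth 5: 8 new terms (running total: 48)
Depth 6: 8 new terms (running total: 56)
Total distinct ground terms = 56

56


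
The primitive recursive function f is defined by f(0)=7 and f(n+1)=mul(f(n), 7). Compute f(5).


f(0) = 7
f(1) = mul(f(0), 7) = mul(7, 7) = 49
f(2) = mul(f(1), 7) = mul(49, 7) = 343
f(3) = mul(f(2), 7) = mul(343, 7) = 2401
f(4) = mul(f(3), 7) = mul(2401, 7) = 16807
f(5) = mul(f(4), 7) = mul(16807, 7) = 117649


117649


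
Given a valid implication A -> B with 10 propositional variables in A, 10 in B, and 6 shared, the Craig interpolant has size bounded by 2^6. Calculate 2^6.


Shared atoms = 6
Craig interpolant size bound = 2^6
= 64

64


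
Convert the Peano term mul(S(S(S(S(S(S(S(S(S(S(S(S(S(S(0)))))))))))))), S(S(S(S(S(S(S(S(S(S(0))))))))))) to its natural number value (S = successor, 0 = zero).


mul(S^14(0), S^10(0)):
S^14(0) = 14
S^10(0) = 10
14 * 10 = 140

140


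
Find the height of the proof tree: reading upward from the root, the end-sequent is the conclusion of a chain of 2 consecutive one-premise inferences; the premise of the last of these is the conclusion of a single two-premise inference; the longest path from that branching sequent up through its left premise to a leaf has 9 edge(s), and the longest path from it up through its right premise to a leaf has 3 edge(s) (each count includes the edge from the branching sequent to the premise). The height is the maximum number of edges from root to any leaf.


Longest path through the left premise: 9 edges (measured from the branching sequent)
Longest path through the right premise: 3 edges
Height of the subtree rooted at the branching sequent: max(9, 3) = 9
The branching sequent sits 2 edges above the root (the chain of one-premise inferences), so height = 9 + 2 = 11

11


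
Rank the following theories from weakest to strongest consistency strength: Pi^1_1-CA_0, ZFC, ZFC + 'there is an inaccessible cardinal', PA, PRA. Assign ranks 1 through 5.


Ordering by consistency strength:
1. PRA
2. PA
3. Pi^1_1-CA_0
4. ZFC
5. ZFC + 'there is an inaccessible cardinal'


Pi^1_1-CA_0=3, ZFC=4, ZFC + 'there is an inaccessible cardinal'=5, PA=2, PRA=1


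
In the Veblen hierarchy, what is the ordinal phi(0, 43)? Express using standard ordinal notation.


phi(0, 43):
phi(0, beta) = omega^beta by definition.
phi(0, 43) = omega^43

omega^43


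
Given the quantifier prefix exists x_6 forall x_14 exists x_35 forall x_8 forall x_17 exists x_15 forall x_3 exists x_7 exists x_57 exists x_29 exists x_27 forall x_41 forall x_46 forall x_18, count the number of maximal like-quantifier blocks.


Alternations = 7.
Blocks = alternations + 1 = 8

8


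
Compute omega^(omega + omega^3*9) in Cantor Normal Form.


omega^(omega + omega^3*9):
In ordinal addition a term is absorbed by a following term of strictly larger exponent: 1 < 3, so omega + omega^3*9 = omega^3*9.
omega raised to a CNF ordinal is a single CNF term: Result = omega^(omega^3*9)

omega^(omega^3*9)


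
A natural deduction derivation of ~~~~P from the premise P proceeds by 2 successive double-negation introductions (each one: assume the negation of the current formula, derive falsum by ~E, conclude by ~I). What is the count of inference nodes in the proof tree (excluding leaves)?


Each double-negation introduction (from C infer ~~C) uses 2 inference nodes: one ~E (C and ~C give falsum) and one ~I (discharge ~C).
2 double negations = 2 * 2 = 4 inference nodes.

4


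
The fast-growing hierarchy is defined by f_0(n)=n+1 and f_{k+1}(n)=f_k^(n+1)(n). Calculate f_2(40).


f_2(40) = f_1^41(40)
f_1(m) = 2m + 1.
Iterating: f_1^k(n) = 2^k*(n+1) - 1.
f_2(40) = 2^41*(40+1) - 1 = 2199023255552*41 - 1 = 90159953477631

90159953477631


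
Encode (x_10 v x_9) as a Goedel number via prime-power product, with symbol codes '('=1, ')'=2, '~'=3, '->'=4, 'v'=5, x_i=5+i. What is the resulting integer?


Formula: (x_10 v x_9)
Symbol codes: [1, 15, 5, 14, 2]
Primes: [2, 3, 5, 7, 11]
p_1^1 = 2^1 = 2
p_2^15 = 3^15 = 14348907
p_3^5 = 5^5 = 3125
p_4^14 = 7^14 = 678223072849
p_5^2 = 11^2 = 121
Product = 7359643346908172820018750

7359643346908172820018750


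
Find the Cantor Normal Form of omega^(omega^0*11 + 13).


omega^(omega^0*11 + 13):
omega^0 = 1, so the exponent is 11 + 13 = 24 (finite ordinal addition).
Result = omega^24, already a single CNF term.

omega^24


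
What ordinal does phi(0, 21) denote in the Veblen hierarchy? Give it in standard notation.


phi(0, 21):
phi(0, beta) = omega^beta by definition.
phi(0, 21) = omega^21

omega^21


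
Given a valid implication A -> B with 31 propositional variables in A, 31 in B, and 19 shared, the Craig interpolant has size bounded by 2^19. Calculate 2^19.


Shared atoms = 19
Craig interpolant size bound = 2^19
= 524288

524288


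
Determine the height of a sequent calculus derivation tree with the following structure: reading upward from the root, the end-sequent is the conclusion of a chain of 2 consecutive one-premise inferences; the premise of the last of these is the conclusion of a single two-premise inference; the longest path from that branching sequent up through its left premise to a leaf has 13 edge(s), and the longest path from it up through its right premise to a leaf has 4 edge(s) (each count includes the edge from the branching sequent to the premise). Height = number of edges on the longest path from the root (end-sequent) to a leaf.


Longest path through the left premise: 13 edges (measured from the branching sequent)
Longest path through the right premise: 4 edges
Height of the subtree rooted at the branching sequent: max(13, 4) = 13
The branching sequent sits 2 edges above the root (the chain of one-premise inferences), so height = 13 + 2 = 15

15


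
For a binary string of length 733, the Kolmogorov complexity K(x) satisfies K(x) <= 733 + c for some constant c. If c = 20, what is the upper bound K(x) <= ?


K(x) <= |x| + c = 733 + 20 = 753

753


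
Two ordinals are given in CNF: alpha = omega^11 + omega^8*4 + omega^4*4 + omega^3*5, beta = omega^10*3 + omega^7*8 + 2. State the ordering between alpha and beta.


Compare term by term from highest exponent:
alpha = omega^11 + omega^8*4 + omega^4*4 + omega^3*5
beta = omega^10*3 + omega^7*8 + 2
Term 1: alpha has omega^11*1, beta has omega^10*3
Term 2: alpha has omega^8*4, beta has omega^7*8
Term 3: alpha has omega^4*4, beta has omega^0*2
Term 4: alpha has omega^3*5, beta has omega^0*0
Result: alpha > beta

alpha > beta


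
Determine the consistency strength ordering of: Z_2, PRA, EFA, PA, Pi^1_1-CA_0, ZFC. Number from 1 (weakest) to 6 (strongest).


Ordering by consistency strength:
1. EFA
2. PRA
3. PA
4. Pi^1_1-CA_0
5. Z_2
6. ZFC


Z_2=5, PRA=2, EFA=1, PA=3, Pi^1_1-CA_0=4, ZFC=6


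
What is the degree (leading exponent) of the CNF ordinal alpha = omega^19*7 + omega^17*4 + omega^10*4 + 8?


CNF: omega^19*7 + omega^17*4 + omega^10*4 + 8
The leading term is omega^19*7, which has exponent 19.

19


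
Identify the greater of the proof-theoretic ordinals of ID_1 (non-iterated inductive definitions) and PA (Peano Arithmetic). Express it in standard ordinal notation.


Proof-theoretic ordinal of ID_1 (non-iterated inductive definitions): psi_0(epsilon_{Omega+1})
Proof-theoretic ordinal of PA (Peano Arithmetic): epsilon_0
Comparing: epsilon_0 < psi_0(epsilon_{Omega+1}).
The larger ordinal is psi_0(epsilon_{Omega+1}) (from ID_1 (non-iterated inductive definitions)).

psi_0(epsilon_{Omega+1})


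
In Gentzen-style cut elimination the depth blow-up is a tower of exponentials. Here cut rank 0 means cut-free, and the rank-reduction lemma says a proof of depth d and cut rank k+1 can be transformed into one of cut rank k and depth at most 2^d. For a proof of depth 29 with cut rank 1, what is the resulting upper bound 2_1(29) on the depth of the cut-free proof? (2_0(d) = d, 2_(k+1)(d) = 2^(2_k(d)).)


Each rank reduction sends depth d to at most 2^d; cut rank r needs r reductions.
2_0(29) = 29
2_1(29) = 2^29 = 536870912
Cut-free depth bound = 536870912

536870912


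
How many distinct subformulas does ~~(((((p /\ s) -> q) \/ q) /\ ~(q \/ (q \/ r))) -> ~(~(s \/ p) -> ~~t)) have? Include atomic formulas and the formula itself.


Formula: ~~(((((p /\ s) -> q) \/ q) /\ ~(q \/ (q \/ r))) -> ~(~(s \/ p) -> ~~t))
Subformulas found:
  1. r
  2. q
  3. s
  4. t
  5. p
  6. ~t
  7. ~~t
  8. (p /\ s)
  9. (q \/ r)
  10. (s \/ p)
  11. ~(s \/ p)
  12. ((p /\ s) -> q)
  13. (q \/ (q \/ r))
  14. ~(q \/ (q \/ r))
  15. (~(s \/ p) -> ~~t)
  16. ~(~(s \/ p) -> ~~t)
  17. (((p /\ s) -> q) \/ q)
  18. ((((p /\ s) -> q) \/ q) /\ ~(q \/ (q \/ r)))
  19. (((((p /\ s) -> q) \/ q) /\ ~(q \/ (q \/ r))) -> ~(~(s \/ p) -> ~~t))
  20. ~(((((p /\ s) -> q) \/ q) /\ ~(q \/ (q \/ r))) -> ~(~(s \/ p) -> ~~t))
  21. ~~(((((p /\ s) -> q) \/ q) /\ ~(q \/ (q \/ r))) -> ~(~(s \/ p) -> ~~t))
Total distinct subformulas = 21

21


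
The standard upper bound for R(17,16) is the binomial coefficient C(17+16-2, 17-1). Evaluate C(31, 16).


R(17,16) <= C(17+16-2, 17-1) = C(31, 16)
C(31, 16) = 31! / (16! * 15!)
= 300540195

300540195


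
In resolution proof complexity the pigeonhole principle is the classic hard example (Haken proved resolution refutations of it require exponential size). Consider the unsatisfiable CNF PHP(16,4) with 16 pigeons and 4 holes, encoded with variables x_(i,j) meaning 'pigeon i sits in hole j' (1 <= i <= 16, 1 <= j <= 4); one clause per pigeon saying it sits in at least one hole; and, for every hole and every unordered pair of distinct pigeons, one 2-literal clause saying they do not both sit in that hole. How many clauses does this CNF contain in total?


PHP(16,4): 16 pigeons, 4 holes, 16*4 = 64 variables.
- pigeon clauses: one per pigeon -> 16 clauses
- hole clauses: 4 holes * C(16,2) = 4 * 120 -> 480 clauses
Total clauses = 16 + 480 = 496

496


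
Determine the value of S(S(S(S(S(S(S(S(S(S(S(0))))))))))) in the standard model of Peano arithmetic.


Counting successors applied to 0:
11 applications of S to 0 = 11

11


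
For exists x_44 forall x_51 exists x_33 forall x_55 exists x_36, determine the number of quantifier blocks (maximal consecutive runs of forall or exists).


Alternations = 4.
Blocks = alternations + 1 = 5

5


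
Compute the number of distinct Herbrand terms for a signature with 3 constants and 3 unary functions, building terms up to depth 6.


Herbrand terms by depth:
Depth 0: 3 constants
Depth 1: 9 new terms (running total: 12)
Depth 2: 27 new terms (running total: 39)
Depth 3: 81 new terms (running total: 120)
Depth 4: 243 new terms (running total: 363)
Depth 5: 729 new terms (running total: 1092)
Depth 6: 2187 new terms (running total: 3279)
Total distinct ground terms = 3279

3279


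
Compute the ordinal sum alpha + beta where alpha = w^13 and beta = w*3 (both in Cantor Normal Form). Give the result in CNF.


Ordinal addition w^13 + w*3:
Leading exponent of alpha (13) > leading exponent of beta (1).
Since alpha's term has higher exponent than beta's leading term,
the sum is simply alpha followed by beta.
Result = w^13 + w*3

w^13 + w*3


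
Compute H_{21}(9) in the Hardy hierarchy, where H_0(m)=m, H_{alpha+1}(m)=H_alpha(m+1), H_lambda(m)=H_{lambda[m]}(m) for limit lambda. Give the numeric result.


H_21(9):
For finite ordinals k, H_k(n) = n + k (each successor step adds 1).
H_21(9) = 9 + 21 = 30

30


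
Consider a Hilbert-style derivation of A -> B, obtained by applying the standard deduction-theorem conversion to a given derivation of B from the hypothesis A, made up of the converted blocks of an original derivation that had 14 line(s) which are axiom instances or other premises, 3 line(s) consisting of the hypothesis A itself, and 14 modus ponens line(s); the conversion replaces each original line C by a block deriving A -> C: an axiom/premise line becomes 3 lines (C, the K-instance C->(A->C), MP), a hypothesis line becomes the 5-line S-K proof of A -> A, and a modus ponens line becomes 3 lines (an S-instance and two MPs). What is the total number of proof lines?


Deduction-theorem conversion, block by block:
- 14 axiom/premise lines -> 3 lines each = 42
- 3 hypothesis lines -> 5 lines each (identity proof A->A) = 15
- 14 MP lines -> 3 lines each (S-instance, MP, MP) = 42
Total = 42 + 15 + 42 = 99 lines.

99


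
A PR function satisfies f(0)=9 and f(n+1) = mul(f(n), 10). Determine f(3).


f(0) = 9
f(1) = mul(f(0), 10) = mul(9, 10) = 90
f(2) = mul(f(1), 10) = mul(90, 10) = 900
f(3) = mul(f(2), 10) = mul(900, 10) = 9000


9000


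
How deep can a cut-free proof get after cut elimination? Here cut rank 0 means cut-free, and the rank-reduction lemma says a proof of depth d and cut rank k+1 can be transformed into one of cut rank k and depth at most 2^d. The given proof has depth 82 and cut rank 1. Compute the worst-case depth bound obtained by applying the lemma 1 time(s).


Each rank reduction sends depth d to at most 2^d; cut rank r needs r reductions.
2_0(82) = 82
2_1(82) = 2^82 = 4835703278458516698824704
Cut-free depth bound = 4835703278458516698824704

4835703278458516698824704


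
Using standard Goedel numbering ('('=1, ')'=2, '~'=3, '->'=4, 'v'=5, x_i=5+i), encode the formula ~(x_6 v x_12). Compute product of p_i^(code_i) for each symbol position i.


Formula: ~(x_6 v x_12)
Symbol codes: [3, 1, 11, 5, 17, 2]
Primes: [2, 3, 5, 7, 11, 13]
p_1^3 = 2^3 = 8
p_2^1 = 3^1 = 3
p_3^11 = 5^11 = 48828125
p_4^5 = 7^5 = 16807
p_5^17 = 11^17 = 505447028499293771
p_6^2 = 13^2 = 169
Product = 1682417750566300241196437109375000

1682417750566300241196437109375000


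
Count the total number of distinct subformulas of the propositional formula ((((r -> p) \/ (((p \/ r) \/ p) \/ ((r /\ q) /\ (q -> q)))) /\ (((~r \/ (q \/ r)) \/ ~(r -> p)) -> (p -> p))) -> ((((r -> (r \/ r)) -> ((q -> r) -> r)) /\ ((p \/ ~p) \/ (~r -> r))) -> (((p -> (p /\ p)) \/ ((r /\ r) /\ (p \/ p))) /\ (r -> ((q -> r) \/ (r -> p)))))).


Formula: ((((r -> p) \/ (((p \/ r) \/ p) \/ ((r /\ q) /\ (q -> q)))) /\ (((~r \/ (q \/ r)) \/ ~(r -> p)) -> (p -> p))) -> ((((r -> (r \/ r)) -> ((q -> r) -> r)) /\ ((p \/ ~p) \/ (~r -> r))) -> (((p -> (p /\ p)) \/ ((r /\ r) /\ (p \/ p))) /\ (r -> ((q -> r) \/ (r -> p))))))
Subformulas found:
  1. r
  2. p
  3. q
  4. ~p
  5. ~r
  6. (r -> p)
  7. (r \/ r)
  8. (q -> q)
  9. (p -> p)
  10. (q -> r)
  11. (p \/ p)
  12. (q \/ r)
  13. (r /\ r)
  14. (r /\ q)
  15. (p /\ p)
  16. (p \/ r)
  17. (~r -> r)
  18. (p \/ ~p)
  19. ~(r -> p)
  20. (r -> (r \/ r))
  21. ((p \/ r) \/ p)
  22. ((q -> r) -> r)
  23. (p -> (p /\ p))
  24. (~r \/ (q \/ r))
  25. ((r /\ r) /\ (p \/ p))
  26. ((q -> r) \/ (r -> p))
  27. ((r /\ q) /\ (q -> q))
  28. ((p \/ ~p) \/ (~r -> r))
  29. (r -> ((q -> r) \/ (r -> p)))
  30. ((~r \/ (q \/ r)) \/ ~(r -> p))
  31. ((r -> (r \/ r)) -> ((q -> r) -> r))
  32. (((p \/ r) \/ p) \/ ((r /\ q) /\ (q -> q)))
  33. ((p -> (p /\ p)) \/ ((r /\ r) /\ (p \/ p)))
  34. (((~r \/ (q \/ r)) \/ ~(r -> p)) -> (p -> p))
  35. ((r -> p) \/ (((p \/ r) \/ p) \/ ((r /\ q) /\ (q -> q))))
  36. (((r -> (r \/ r)) -> ((q -> r) -> r)) /\ ((p \/ ~p) \/ (~r -> r)))
  37. (((p -> (p /\ p)) \/ ((r /\ r) /\ (p \/ p))) /\ (r -> ((q -> r) \/ (r -> p))))
  38. (((r -> p) \/ (((p \/ r) \/ p) \/ ((r /\ q) /\ (q -> q)))) /\ (((~r \/ (q \/ r)) \/ ~(r -> p)) -> (p -> p)))
  39. ((((r -> (r \/ r)) -> ((q -> r) -> r)) /\ ((p \/ ~p) \/ (~r -> r))) -> (((p -> (p /\ p)) \/ ((r /\ r) /\ (p \/ p))) /\ (r -> ((q -> r) \/ (r -> p)))))
  40. ((((r -> p) \/ (((p \/ r) \/ p) \/ ((r /\ q) /\ (q -> q)))) /\ (((~r \/ (q \/ r)) \/ ~(r -> p)) -> (p -> p))) -> ((((r -> (r \/ r)) -> ((q -> r) -> r)) /\ ((p \/ ~p) \/ (~r -> r))) -> (((p -> (p /\ p)) \/ ((r /\ r) /\ (p \/ p))) /\ (r -> ((q -> r) \/ (r -> p))))))
Total distinct subformulas = 40

40


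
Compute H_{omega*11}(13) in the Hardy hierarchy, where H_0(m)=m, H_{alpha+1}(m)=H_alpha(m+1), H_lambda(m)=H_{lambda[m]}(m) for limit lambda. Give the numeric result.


H_{omega*11}(13):
For the Hardy hierarchy, H_{omega*k}(n) = 2^k * n.
2^11 = 2048.
2048 * 13 = 26624

26624


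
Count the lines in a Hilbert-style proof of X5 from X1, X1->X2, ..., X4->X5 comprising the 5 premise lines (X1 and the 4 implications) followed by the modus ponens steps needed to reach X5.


We have 5 premise lines: X1 and 4 implications.
Each implication is detached once by MP, giving 4 MP lines.
5 premise lines + 4 MP lines = 9 total lines.

9


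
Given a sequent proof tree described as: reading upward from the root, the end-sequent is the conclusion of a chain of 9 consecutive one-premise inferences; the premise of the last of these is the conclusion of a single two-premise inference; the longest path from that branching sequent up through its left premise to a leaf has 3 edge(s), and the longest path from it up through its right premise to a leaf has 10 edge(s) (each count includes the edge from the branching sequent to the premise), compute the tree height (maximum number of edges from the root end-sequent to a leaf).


Longest path through the left premise: 3 edges (measured from the branching sequent)
Longest path through the right premise: 10 edges
Height of the subtree rooted at the branching sequent: max(3, 10) = 10
The branching sequent sits 9 edges above the root (the chain of one-premise inferences), so height = 10 + 9 = 19

19


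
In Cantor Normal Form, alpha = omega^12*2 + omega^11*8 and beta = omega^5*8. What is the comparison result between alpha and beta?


Compare term by term from highest exponent:
alpha = omega^12*2 + omega^11*8
beta = omega^5*8
Term 1: alpha has omega^12*2, beta has omega^5*8
Term 2: alpha has omega^11*8, beta has omega^0*0
Result: alpha > beta

alpha > beta


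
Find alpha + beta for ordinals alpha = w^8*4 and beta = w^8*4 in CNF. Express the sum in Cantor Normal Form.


Ordinal addition w^8*4 + w^8*4:
Both terms have the same exponent 8.
w^e*c + w^e*d = w^e*(c+d).
Result = w^8*(4+4) = w^8*8

w^8*8


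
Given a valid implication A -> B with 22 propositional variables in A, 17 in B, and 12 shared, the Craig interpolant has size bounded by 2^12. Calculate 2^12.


Shared atoms = 12
Craig interpolant size bound = 2^12
= 4096

4096


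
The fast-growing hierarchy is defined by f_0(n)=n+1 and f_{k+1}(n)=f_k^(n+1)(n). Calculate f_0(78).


f_0(78) = 78 + 1 = 79

79


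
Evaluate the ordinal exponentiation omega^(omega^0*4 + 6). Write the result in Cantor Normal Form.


omega^(omega^0*4 + 6):
omega^0 = 1, so the exponent is 4 + 6 = 10 (finite ordinal addition).
Result = omega^10, already a single CNF term.

omega^10


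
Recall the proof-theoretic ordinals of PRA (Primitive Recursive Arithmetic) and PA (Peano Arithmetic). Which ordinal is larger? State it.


Proof-theoretic ordinal of PRA (Primitive Recursive Arithmetic): omega^omega
Proof-theoretic ordinal of PA (Peano Arithmetic): epsilon_0
Comparing: omega^omega < epsilon_0.
The larger ordinal is epsilon_0 (from PA (Peano Arithmetic)).

epsilon_0


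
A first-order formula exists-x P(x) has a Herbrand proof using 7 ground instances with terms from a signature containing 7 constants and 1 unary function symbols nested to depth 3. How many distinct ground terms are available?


Herbrand terms by depth:
Depth 0: 7 constants
Depth 1: 7 new terms (running total: 14)
Depth 2: 7 new terms (running total: 21)
Depth 3: 7 new terms (running total: 28)
Total distinct ground terms = 28

28


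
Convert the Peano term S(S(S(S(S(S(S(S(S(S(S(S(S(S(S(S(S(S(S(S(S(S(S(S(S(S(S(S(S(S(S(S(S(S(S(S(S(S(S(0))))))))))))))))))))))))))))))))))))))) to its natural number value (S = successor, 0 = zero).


Counting successors applied to 0:
39 applications of S to 0 = 39

39


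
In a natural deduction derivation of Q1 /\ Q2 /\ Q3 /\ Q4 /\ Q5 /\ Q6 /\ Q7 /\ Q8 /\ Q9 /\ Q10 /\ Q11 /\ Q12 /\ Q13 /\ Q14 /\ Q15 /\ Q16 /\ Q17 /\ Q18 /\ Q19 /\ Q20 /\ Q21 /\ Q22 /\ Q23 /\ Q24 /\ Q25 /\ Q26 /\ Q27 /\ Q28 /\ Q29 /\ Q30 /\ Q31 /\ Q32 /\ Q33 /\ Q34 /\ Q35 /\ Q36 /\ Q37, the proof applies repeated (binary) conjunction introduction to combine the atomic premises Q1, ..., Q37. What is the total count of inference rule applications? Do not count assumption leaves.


The target conjunction has 37 conjuncts, i.e. 36 binary /\ connectives.
Each conjunction-intro joins two pieces, so 37 atoms require 37-1 = 36 applications.
Total inference nodes = 36

36


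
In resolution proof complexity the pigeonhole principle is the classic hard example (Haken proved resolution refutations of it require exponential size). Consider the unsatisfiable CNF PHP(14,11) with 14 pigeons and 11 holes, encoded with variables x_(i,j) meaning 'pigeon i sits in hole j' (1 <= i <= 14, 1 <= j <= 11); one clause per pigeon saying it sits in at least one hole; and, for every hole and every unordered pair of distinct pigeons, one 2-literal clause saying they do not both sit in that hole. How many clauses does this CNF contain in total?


PHP(14,11): 14 pigeons, 11 holes, 14*11 = 154 variables.
- pigeon clauses: one per pigeon -> 14 clauses
- hole clauses: 11 holes * C(14,2) = 11 * 91 -> 1001 clauses
Total clauses = 14 + 1001 = 1015

1015


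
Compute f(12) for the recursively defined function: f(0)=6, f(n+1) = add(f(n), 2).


f(0) = 6
f(1) = add(f(0), 2) = add(6, 2) = 8
f(2) = add(f(1), 2) = add(8, 2) = 10
f(3) = add(f(2), 2) = add(10, 2) = 12
f(4) = add(f(3), 2) = add(12, 2) = 14
f(5) = add(f(4), 2) = add(14, 2) = 16
f(6) = add(f(5), 2) = add(16, 2) = 18
f(7) = add(f(6), 2) = add(18, 2) = 20
f(8) = add(f(7), 2) = add(20, 2) = 22
f(9) = add(f(8), 2) = add(22, 2) = 24
f(10) = add(f(9), 2) = add(24, 2) = 26
f(11) = add(f(10), 2) = add(26, 2) = 28
f(12) = add(f(11), 2) = add(28, 2) = 30


30


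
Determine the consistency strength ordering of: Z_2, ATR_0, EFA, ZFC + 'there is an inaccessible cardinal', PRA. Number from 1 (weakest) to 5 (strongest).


Ordering by consistency strength:
1. EFA
2. PRA
3. ATR_0
4. Z_2
5. ZFC + 'there is an inaccessible cardinal'


Z_2=4, ATR_0=3, EFA=1, ZFC + 'there is an inaccessible cardinal'=5, PRA=2


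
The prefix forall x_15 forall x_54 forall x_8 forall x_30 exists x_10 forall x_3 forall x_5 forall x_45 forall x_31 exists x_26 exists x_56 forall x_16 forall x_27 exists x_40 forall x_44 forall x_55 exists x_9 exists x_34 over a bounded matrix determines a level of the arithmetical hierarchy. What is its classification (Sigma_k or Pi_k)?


Leading quantifier is forall, so the class is Pi.
Number of quantifier blocks = alternations + 1 = 7 + 1 = 8.
Classification: Pi_8

Pi_8


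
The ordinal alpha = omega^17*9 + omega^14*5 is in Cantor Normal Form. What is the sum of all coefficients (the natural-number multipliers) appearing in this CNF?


CNF: omega^17*9 + omega^14*5
Coefficients: 9 + 5 = 14

14


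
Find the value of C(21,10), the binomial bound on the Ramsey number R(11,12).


R(11,12) <= C(11+12-2, 11-1) = C(21, 10)
C(21, 10) = 21! / (10! * 11!)
= 352716

352716
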